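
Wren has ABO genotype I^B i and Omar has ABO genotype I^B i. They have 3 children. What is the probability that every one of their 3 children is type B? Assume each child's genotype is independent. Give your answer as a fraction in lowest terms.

ABO cross I^B i × I^B i → 1/4 O, 3/4 B.
So P(type B) = 3/4 per child.
All 3 independent: (3/4)^3 = 27/64.

27/64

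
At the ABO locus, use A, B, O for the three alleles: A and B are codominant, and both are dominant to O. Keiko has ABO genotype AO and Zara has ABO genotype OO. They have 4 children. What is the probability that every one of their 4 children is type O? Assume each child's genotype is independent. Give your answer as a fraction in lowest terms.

1/16

ABO cross AO × OO → 1/2 O, 1/2 A.
So P(type O) = 1/2 per child.
All 4 independent: (1/2)^4 = 1/16.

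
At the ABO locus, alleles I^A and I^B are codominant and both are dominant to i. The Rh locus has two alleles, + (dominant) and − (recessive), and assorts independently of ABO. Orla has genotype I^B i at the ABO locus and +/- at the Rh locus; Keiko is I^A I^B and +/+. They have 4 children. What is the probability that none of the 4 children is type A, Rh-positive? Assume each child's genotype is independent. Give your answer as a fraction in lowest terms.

ABO cross I^B i × I^A I^B → 1/4 A, 1/2 B, 1/4 AB.
Rh cross +/- × +/+ → 1 Rh+; so P(type A, Rh-positive) = 1/4 × 1 = 1/4 per child.
P(not type A, Rh-positive) = 3/4 for one child; (3/4)^4 = 81/256.

81/256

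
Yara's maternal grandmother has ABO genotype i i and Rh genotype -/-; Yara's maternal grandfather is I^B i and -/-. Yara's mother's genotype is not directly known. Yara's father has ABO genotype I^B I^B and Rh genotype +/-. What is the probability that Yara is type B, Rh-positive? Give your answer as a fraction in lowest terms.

Yara's mother's ABO genotype from i i × I^B i: 1/2 I^B i, 1/2 i i.
Crossing each possibility with the father I^B I^B and summing P(type B): 1/2·1 + 1/2·1 = 1.
Similarly for Rh via the mother's Rh distribution: P(Rh+) = 1/2.
Independent loci: 1 × 1/2 = 1/2.

1/2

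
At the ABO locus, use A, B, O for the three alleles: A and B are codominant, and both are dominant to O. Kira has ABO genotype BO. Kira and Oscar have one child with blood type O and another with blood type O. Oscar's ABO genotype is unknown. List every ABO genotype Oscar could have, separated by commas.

For each candidate genotype of Oscar, check whether crossing it with BO can produce every observed child phenotype.
  AA → possible child types {A, AB} ✗
  AB → possible child types {A, B, AB} ✗
  AO → possible child types {O, A, B, AB} ✓
  BB → possible child types {B} ✗
  BO → possible child types {O, B} ✓
  OO → possible child types {O, B} ✓

AO, BO, OO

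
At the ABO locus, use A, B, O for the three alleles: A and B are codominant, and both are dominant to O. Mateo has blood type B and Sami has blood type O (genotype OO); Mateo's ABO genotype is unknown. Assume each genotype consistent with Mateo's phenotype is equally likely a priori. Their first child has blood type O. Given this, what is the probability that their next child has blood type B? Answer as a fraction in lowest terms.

Possible genotypes: Mateo ∈ {BB, BO}; Sami ∈ {OO}.
Weight each parental genotype pair by prior × P(type-O child):
  BO × OO: posterior weight 1; P(next child type B) = 1/2.
Weighted sum = 1/2.

1/2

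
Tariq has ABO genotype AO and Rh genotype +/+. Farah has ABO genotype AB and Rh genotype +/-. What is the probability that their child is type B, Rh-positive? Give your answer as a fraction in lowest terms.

ABO cross AO × AB → offspring phenotypes: 1/2 A, 1/4 B, 1/4 AB.
Rh cross +/+ × +/- → 1 Rh+.
Independent loci: P(type B, Rh-positive) = 1/4 × 1 = 1/4.

1/4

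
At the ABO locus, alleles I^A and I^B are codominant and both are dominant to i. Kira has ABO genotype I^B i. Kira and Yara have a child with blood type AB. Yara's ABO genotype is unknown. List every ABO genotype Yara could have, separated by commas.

I^A I^A, I^A I^B, I^A i

For each candidate genotype of Yara, check whether crossing it with I^B i can produce every observed child phenotype.
  I^A I^A → possible child types {A, AB} ✓
  I^A I^B → possible child types {A, B, AB} ✓
  I^A i → possible child types {O, A, B, AB} ✓
  I^B I^B → possible child types {B} ✗
  I^B i → possible child types {O, B} ✗
  i i → possible child types {O, B} ✗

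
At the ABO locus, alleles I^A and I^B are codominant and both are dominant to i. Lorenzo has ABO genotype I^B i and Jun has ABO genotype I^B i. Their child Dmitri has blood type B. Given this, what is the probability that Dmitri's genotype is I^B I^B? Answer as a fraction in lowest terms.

Cross I^B i × I^B i → 1/4 I^B I^B, 1/2 I^B i, 1/4 i i.
Type-B genotypes among offspring: I^B I^B (1/4), I^B i (1/2); total 3/4.
P(I^B I^B | type B) = (1/4) / (3/4) = 1/3.

1/3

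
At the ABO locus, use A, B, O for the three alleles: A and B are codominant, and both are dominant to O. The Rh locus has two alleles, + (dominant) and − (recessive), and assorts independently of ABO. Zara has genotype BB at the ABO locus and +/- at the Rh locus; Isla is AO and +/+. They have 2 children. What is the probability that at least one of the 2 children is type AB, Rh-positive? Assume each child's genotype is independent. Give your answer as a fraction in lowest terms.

3/4

ABO cross BB × AO → 1/2 B, 1/2 AB.
Rh cross +/- × +/+ → 1 Rh+; so P(type AB, Rh-positive) = 1/2 × 1 = 1/2 per child.
P(none) = (1/2)^2 = 1/4; P(at least one) = 1 − 1/4 = 3/4.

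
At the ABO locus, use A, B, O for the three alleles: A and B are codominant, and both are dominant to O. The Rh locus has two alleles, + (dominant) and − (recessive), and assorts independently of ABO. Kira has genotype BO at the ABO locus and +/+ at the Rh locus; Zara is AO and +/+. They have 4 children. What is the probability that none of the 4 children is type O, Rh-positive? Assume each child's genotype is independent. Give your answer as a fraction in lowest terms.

81/256

ABO cross BO × AO → 1/4 O, 1/4 A, 1/4 B, 1/4 AB.
Rh cross +/+ × +/+ → 1 Rh+; so P(type O, Rh-positive) = 1/4 × 1 = 1/4 per child.
P(not type O, Rh-positive) = 3/4 for one child; (3/4)^4 = 81/256.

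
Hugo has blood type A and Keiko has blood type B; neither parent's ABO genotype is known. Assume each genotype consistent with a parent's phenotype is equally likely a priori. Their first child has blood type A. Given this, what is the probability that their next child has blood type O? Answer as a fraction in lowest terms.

1/12

Possible genotypes: Hugo ∈ {I^A I^A, I^A i}; Keiko ∈ {I^B I^B, I^B i}.
Weight each parental genotype pair by prior × P(type-A child):
  I^A I^A × I^B i: posterior weight 2/3; P(next child type O) = 0.
  I^A i × I^B i: posterior weight 1/3; P(next child type O) = 1/4.
Weighted sum = 1/12.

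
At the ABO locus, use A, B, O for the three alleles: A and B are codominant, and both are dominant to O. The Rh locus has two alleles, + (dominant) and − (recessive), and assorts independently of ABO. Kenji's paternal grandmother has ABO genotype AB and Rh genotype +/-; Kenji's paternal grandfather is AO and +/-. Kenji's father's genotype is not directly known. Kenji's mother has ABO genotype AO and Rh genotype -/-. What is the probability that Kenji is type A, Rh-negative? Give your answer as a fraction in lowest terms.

5/16

Kenji's father's ABO genotype from AB × AO: 1/4 AA, 1/4 AB, 1/4 AO, 1/4 BO.
Crossing each possibility with the mother AO and summing P(type A): 1/4·1 + 1/4·1/2 + 1/4·3/4 + 1/4·1/4 = 5/8.
Similarly for Rh via the father's Rh distribution: P(Rh-) = 1/2.
Independent loci: 5/8 × 1/2 = 5/16.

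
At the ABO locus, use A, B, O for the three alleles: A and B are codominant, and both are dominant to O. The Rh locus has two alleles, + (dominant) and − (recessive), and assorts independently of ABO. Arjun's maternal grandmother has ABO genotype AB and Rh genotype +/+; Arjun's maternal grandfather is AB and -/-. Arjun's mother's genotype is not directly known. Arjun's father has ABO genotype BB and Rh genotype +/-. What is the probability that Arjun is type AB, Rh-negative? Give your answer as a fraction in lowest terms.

Arjun's mother's ABO genotype from AB × AB: 1/4 AA, 1/2 AB, 1/4 BB.
Crossing each possibility with the father BB and summing P(type AB): 1/4·1 + 1/2·1/2 + 1/4·0 = 1/2.
Similarly for Rh via the mother's Rh distribution: P(Rh-) = 1/4.
Independent loci: 1/2 × 1/4 = 1/8.

1/8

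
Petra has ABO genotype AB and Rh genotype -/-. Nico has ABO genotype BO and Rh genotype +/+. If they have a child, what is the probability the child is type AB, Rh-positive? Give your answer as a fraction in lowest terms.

ABO cross AB × BO → offspring phenotypes: 1/4 A, 1/2 B, 1/4 AB.
Rh cross -/- × +/+ → 1 Rh+.
Independent loci: P(type AB, Rh-positive) = 1/4 × 1 = 1/4.

1/4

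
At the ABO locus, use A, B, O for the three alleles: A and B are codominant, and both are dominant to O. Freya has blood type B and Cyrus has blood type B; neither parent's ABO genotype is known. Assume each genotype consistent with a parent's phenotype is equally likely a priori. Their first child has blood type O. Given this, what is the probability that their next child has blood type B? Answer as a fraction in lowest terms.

3/4

Possible genotypes: Freya ∈ {BB, BO}; Cyrus ∈ {BB, BO}.
Weight each parental genotype pair by prior × P(type-O child):
  BO × BO: posterior weight 1; P(next child type B) = 3/4.
Weighted sum = 3/4.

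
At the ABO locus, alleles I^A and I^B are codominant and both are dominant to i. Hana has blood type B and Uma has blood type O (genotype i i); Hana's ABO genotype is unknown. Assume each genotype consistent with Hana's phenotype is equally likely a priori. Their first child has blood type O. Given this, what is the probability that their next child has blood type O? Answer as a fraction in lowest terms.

Possible genotypes: Hana ∈ {I^B I^B, I^B i}; Uma ∈ {i i}.
Weight each parental genotype pair by prior × P(type-O child):
  I^B i × i i: posterior weight 1; P(next child type O) = 1/2.
Weighted sum = 1/2.

1/2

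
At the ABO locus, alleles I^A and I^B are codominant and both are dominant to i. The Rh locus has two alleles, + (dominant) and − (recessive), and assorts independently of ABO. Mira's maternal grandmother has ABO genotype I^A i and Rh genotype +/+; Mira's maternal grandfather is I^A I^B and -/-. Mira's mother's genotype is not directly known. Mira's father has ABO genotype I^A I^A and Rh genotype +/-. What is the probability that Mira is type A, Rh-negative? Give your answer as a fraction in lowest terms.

3/16

Mira's mother's ABO genotype from I^A i × I^A I^B: 1/4 I^A I^A, 1/4 I^A I^B, 1/4 I^A i, 1/4 I^B i.
Crossing each possibility with the father I^A I^A and summing P(type A): 1/4·1 + 1/4·1/2 + 1/4·1 + 1/4·1/2 = 3/4.
Similarly for Rh via the mother's Rh distribution: P(Rh-) = 1/4.
Independent loci: 3/4 × 1/4 = 3/16.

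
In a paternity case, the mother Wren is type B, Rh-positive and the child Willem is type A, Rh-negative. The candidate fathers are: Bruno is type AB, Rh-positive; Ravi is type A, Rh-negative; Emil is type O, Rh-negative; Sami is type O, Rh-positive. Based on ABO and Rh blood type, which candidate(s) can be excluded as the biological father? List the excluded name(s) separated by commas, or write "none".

A candidate is excluded only if no genotype consistent with his phenotype could produce a type A, Rh-negative child with a type B, Rh-positive mother.
Emil (type O, Rh-): no genotype consistent with that phenotype can produce a type-A Rh- child with a type-B mother.
Sami (type O, Rh+): no genotype consistent with that phenotype can produce a type-A Rh- child with a type-B mother.

Emil, Sami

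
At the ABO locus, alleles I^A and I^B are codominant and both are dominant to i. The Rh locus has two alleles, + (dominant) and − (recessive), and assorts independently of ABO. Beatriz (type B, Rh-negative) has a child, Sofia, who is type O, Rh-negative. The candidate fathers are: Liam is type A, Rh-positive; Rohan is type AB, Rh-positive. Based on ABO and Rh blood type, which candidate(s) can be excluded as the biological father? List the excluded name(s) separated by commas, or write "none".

A candidate is excluded only if no genotype consistent with his phenotype could produce a type O, Rh-negative child with a type B, Rh-negative mother.
Rohan (type AB, Rh+): no genotype consistent with that phenotype can produce a type-O Rh- child with a type-B mother.

Rohan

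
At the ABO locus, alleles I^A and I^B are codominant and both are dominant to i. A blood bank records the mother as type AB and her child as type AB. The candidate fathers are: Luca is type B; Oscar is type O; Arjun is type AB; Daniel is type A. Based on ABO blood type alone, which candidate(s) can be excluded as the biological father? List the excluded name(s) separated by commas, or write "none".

A candidate is excluded only if no genotype consistent with his phenotype could produce a type AB child with a type AB mother.
Oscar (type O): no genotype consistent with that phenotype can produce a type-AB child with a type-AB mother.

Oscar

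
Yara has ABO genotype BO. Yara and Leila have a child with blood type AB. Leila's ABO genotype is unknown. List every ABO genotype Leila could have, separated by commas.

AA, AB, AO

For each candidate genotype of Leila, check whether crossing it with BO can produce every observed child phenotype.
  AA → possible child types {A, AB} ✓
  AB → possible child types {A, B, AB} ✓
  AO → possible child types {O, A, B, AB} ✓
  BB → possible child types {B} ✗
  BO → possible child types {O, B} ✗
  OO → possible child types {O, B} ✗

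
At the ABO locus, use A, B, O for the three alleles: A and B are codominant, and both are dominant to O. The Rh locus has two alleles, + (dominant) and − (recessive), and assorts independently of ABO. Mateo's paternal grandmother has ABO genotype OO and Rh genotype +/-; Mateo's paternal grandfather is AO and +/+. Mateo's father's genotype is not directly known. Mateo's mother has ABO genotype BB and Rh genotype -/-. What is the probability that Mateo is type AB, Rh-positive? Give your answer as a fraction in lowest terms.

Mateo's father's ABO genotype from OO × AO: 1/2 AO, 1/2 OO.
Crossing each possibility with the mother BB and summing P(type AB): 1/2·1/2 + 1/2·0 = 1/4.
Similarly for Rh via the father's Rh distribution: P(Rh+) = 3/4.
Independent loci: 1/4 × 3/4 = 3/16.

3/16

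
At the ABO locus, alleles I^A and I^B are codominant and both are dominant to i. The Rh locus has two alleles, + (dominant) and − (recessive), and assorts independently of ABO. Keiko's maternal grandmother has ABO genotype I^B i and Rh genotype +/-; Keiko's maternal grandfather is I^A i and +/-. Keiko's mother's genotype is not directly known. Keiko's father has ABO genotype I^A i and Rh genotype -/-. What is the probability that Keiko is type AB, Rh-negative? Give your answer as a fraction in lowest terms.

Keiko's mother's ABO genotype from I^B i × I^A i: 1/4 I^A I^B, 1/4 I^A i, 1/4 I^B i, 1/4 i i.
Crossing each possibility with the father I^A i and summing P(type AB): 1/4·1/4 + 1/4·0 + 1/4·1/4 + 1/4·0 = 1/8.
Similarly for Rh via the mother's Rh distribution: P(Rh-) = 1/2.
Independent loci: 1/8 × 1/2 = 1/16.

1/16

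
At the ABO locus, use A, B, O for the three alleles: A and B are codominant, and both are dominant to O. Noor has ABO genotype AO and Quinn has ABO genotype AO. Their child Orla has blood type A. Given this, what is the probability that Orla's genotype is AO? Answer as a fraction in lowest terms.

2/3

Cross AO × AO → 1/4 AA, 1/2 AO, 1/4 OO.
Type-A genotypes among offspring: AA (1/4), AO (1/2); total 3/4.
P(AO | type A) = (1/2) / (3/4) = 2/3.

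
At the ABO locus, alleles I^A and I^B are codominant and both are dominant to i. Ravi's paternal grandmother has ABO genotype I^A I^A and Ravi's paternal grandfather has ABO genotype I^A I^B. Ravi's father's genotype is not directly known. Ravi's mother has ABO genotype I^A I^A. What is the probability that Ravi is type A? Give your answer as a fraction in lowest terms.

3/4

Ravi's father's ABO genotype from I^A I^A × I^A I^B: 1/2 I^A I^A, 1/2 I^A I^B.
Crossing each possibility with the mother I^A I^A and summing P(type A): 1/2·1 + 1/2·1/2 = 3/4.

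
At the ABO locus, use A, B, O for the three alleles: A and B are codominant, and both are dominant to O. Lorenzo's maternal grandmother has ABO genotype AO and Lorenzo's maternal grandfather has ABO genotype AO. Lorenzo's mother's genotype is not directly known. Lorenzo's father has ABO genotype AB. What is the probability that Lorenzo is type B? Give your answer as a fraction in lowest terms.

Lorenzo's mother's ABO genotype from AO × AO: 1/4 AA, 1/2 AO, 1/4 OO.
Crossing each possibility with the father AB and summing P(type B): 1/4·0 + 1/2·1/4 + 1/4·1/2 = 1/4.

1/4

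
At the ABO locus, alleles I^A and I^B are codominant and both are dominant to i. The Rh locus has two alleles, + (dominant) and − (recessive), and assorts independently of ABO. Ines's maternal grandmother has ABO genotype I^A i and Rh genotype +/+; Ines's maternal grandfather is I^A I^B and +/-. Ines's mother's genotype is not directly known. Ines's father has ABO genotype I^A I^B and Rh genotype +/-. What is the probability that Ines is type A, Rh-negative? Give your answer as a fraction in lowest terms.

Ines's mother's ABO genotype from I^A i × I^A I^B: 1/4 I^A I^A, 1/4 I^A I^B, 1/4 I^A i, 1/4 I^B i.
Crossing each possibility with the father I^A I^B and summing P(type A): 1/4·1/2 + 1/4·1/4 + 1/4·1/2 + 1/4·1/4 = 3/8.
Similarly for Rh via the mother's Rh distribution: P(Rh-) = 1/8.
Independent loci: 3/8 × 1/8 = 3/64.

3/64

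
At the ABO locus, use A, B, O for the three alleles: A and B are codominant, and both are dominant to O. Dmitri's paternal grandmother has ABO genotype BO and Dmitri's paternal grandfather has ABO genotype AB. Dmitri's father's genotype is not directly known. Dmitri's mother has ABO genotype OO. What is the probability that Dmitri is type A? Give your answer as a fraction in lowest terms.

Dmitri's father's ABO genotype from BO × AB: 1/4 AB, 1/4 AO, 1/4 BB, 1/4 BO.
Crossing each possibility with the mother OO and summing P(type A): 1/4·1/2 + 1/4·1/2 + 1/4·0 + 1/4·0 = 1/4.

1/4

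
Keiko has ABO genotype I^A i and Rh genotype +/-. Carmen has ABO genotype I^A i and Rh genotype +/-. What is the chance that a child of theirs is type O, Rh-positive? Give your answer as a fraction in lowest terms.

ABO cross I^A i × I^A i → offspring phenotypes: 1/4 O, 3/4 A.
Rh cross +/- × +/- → 3/4 Rh+, 1/4 Rh-.
Independent loci: P(type O, Rh-positive) = 1/4 × 3/4 = 3/16.

3/16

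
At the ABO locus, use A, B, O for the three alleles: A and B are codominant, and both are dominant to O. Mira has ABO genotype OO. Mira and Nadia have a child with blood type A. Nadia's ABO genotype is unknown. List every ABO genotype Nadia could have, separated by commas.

For each candidate genotype of Nadia, check whether crossing it with OO can produce every observed child phenotype.
  AA → possible child types {A} ✓
  AB → possible child types {A, B} ✓
  AO → possible child types {O, A} ✓
  BB → possible child types {B} ✗
  BO → possible child types {O, B} ✗
  OO → possible child types {O} ✗

AA, AB, AO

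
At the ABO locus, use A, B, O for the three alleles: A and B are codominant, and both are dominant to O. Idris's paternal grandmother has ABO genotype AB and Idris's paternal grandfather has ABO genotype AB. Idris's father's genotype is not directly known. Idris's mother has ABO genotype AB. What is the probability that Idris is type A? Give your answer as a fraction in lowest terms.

1/4

Idris's father's ABO genotype from AB × AB: 1/4 AA, 1/2 AB, 1/4 BB.
Crossing each possibility with the mother AB and summing P(type A): 1/4·1/2 + 1/2·1/4 + 1/4·0 = 1/4.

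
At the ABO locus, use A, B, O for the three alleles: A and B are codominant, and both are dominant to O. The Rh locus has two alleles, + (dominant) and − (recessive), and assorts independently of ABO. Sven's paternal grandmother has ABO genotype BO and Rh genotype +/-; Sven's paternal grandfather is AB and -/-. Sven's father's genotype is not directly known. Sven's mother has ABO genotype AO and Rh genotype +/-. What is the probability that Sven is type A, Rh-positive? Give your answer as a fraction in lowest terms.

Sven's father's ABO genotype from BO × AB: 1/4 AB, 1/4 AO, 1/4 BB, 1/4 BO.
Crossing each possibility with the mother AO and summing P(type A): 1/4·1/2 + 1/4·3/4 + 1/4·0 + 1/4·1/4 = 3/8.
Similarly for Rh via the father's Rh distribution: P(Rh+) = 5/8.
Independent loci: 3/8 × 5/8 = 15/64.

15/64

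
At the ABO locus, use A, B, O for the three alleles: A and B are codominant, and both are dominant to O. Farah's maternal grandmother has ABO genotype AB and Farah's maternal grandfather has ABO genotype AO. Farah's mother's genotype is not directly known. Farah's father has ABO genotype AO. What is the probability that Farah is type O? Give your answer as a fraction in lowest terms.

1/8

Farah's mother's ABO genotype from AB × AO: 1/4 AA, 1/4 AB, 1/4 AO, 1/4 BO.
Crossing each possibility with the father AO and summing P(type O): 1/4·0 + 1/4·0 + 1/4·1/4 + 1/4·1/4 = 1/8.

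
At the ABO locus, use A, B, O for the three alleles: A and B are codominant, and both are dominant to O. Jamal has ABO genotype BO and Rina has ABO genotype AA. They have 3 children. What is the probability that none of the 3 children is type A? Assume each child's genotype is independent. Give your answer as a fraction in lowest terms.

1/8

ABO cross BO × AA → 1/2 A, 1/2 AB.
So P(type A) = 1/2 per child.
P(not type A) = 1/2 for one child; (1/2)^3 = 1/8.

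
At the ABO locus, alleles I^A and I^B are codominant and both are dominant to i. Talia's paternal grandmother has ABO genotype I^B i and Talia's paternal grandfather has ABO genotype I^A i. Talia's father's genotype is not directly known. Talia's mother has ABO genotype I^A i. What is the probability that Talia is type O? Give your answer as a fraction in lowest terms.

1/4

Talia's father's ABO genotype from I^B i × I^A i: 1/4 I^A I^B, 1/4 I^A i, 1/4 I^B i, 1/4 i i.
Crossing each possibility with the mother I^A i and summing P(type O): 1/4·0 + 1/4·1/4 + 1/4·1/4 + 1/4·1/2 = 1/4.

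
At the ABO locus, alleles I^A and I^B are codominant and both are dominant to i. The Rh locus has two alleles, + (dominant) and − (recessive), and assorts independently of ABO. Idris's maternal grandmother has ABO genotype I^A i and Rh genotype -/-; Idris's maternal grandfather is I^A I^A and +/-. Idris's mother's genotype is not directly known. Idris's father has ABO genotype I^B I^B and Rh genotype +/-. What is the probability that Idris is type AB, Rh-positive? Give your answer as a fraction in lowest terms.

15/32

Idris's mother's ABO genotype from I^A i × I^A I^A: 1/2 I^A I^A, 1/2 I^A i.
Crossing each possibility with the father I^B I^B and summing P(type AB): 1/2·1 + 1/2·1/2 = 3/4.
Similarly for Rh via the mother's Rh distribution: P(Rh+) = 5/8.
Independent loci: 3/4 × 5/8 = 15/32.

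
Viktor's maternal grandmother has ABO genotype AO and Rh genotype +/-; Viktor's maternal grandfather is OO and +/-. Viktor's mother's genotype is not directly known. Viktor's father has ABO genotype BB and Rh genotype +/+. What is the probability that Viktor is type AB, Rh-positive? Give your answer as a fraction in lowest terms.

1/4

Viktor's mother's ABO genotype from AO × OO: 1/2 AO, 1/2 OO.
Crossing each possibility with the father BB and summing P(type AB): 1/2·1/2 + 1/2·0 = 1/4.
Similarly for Rh via the mother's Rh distribution: P(Rh+) = 1.
Independent loci: 1/4 × 1 = 1/4.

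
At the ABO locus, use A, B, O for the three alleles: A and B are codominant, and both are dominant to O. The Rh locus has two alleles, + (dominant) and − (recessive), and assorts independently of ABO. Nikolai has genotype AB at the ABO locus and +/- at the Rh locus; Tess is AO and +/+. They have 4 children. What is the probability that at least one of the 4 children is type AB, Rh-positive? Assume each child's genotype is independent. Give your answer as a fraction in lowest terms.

ABO cross AB × AO → 1/2 A, 1/4 B, 1/4 AB.
Rh cross +/- × +/+ → 1 Rh+; so P(type AB, Rh-positive) = 1/4 × 1 = 1/4 per child.
P(none) = (3/4)^4 = 81/256; P(at least one) = 1 − 81/256 = 175/256.

175/256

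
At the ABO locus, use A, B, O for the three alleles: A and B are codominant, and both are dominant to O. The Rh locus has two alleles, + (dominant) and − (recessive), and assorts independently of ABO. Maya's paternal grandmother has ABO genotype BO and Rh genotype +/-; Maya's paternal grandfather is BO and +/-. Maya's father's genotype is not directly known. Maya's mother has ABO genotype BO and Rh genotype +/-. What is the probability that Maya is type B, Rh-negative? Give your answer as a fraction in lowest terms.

3/16

Maya's father's ABO genotype from BO × BO: 1/4 BB, 1/2 BO, 1/4 OO.
Crossing each possibility with the mother BO and summing P(type B): 1/4·1 + 1/2·3/4 + 1/4·1/2 = 3/4.
Similarly for Rh via the father's Rh distribution: P(Rh-) = 1/4.
Independent loci: 3/4 × 1/4 = 3/16.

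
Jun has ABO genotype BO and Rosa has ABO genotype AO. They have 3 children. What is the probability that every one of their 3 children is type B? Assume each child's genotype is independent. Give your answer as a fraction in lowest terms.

1/64

ABO cross BO × AO → 1/4 O, 1/4 A, 1/4 B, 1/4 AB.
So P(type B) = 1/4 per child.
All 3 independent: (1/4)^3 = 1/64.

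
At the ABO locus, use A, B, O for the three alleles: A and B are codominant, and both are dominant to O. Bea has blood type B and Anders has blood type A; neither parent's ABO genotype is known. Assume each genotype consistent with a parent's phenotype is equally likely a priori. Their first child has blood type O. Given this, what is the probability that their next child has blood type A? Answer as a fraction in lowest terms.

Possible genotypes: Bea ∈ {BB, BO}; Anders ∈ {AA, AO}.
Weight each parental genotype pair by prior × P(type-O child):
  BO × AO: posterior weight 1; P(next child type A) = 1/4.
Weighted sum = 1/4.

1/4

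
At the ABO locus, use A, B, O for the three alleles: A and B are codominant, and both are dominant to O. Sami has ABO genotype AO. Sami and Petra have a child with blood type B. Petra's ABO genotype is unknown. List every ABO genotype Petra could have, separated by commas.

AB, BB, BO

For each candidate genotype of Petra, check whether crossing it with AO can produce every observed child phenotype.
  AA → possible child types {A} ✗
  AB → possible child types {A, B, AB} ✓
  AO → possible child types {O, A} ✗
  BB → possible child types {B, AB} ✓
  BO → possible child types {O, A, B, AB} ✓
  OO → possible child types {O, A} ✗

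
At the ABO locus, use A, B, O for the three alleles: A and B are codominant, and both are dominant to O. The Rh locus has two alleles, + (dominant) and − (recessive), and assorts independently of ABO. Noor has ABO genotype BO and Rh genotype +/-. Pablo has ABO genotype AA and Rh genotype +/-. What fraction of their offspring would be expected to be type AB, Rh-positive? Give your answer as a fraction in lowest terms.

3/8

ABO cross BO × AA → offspring phenotypes: 1/2 A, 1/2 AB.
Rh cross +/- × +/- → 3/4 Rh+, 1/4 Rh-.
Independent loci: P(type AB, Rh-positive) = 1/2 × 3/4 = 3/8.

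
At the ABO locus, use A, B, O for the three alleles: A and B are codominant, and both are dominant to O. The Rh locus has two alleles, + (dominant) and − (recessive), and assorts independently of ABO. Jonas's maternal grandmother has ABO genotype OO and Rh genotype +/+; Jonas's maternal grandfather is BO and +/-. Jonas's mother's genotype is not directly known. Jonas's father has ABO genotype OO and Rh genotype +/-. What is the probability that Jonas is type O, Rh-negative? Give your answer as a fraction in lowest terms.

3/32

Jonas's mother's ABO genotype from OO × BO: 1/2 BO, 1/2 OO.
Crossing each possibility with the father OO and summing P(type O): 1/2·1/2 + 1/2·1 = 3/4.
Similarly for Rh via the mother's Rh distribution: P(Rh-) = 1/8.
Independent loci: 3/4 × 1/8 = 3/32.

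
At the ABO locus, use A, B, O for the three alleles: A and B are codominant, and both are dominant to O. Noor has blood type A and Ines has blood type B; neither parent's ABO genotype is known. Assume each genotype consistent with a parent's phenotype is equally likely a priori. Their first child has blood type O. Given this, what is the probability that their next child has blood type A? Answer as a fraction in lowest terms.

1/4

Possible genotypes: Noor ∈ {AA, AO}; Ines ∈ {BB, BO}.
Weight each parental genotype pair by prior × P(type-O child):
  AO × BO: posterior weight 1; P(next child type A) = 1/4.
Weighted sum = 1/4.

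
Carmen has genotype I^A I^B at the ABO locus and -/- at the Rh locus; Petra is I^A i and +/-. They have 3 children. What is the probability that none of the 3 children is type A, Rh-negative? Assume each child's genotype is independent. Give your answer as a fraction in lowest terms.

ABO cross I^A I^B × I^A i → 1/2 A, 1/4 B, 1/4 AB.
Rh cross -/- × +/- → 1/2 Rh+, 1/2 Rh-; so P(type A, Rh-negative) = 1/2 × 1/2 = 1/4 per child.
P(not type A, Rh-negative) = 3/4 for one child; (3/4)^3 = 27/64.

27/64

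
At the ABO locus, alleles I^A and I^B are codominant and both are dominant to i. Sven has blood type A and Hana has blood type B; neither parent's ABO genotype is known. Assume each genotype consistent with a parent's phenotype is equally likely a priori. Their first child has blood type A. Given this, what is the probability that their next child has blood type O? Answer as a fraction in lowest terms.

Possible genotypes: Sven ∈ {I^A I^A, I^A i}; Hana ∈ {I^B I^B, I^B i}.
Weight each parental genotype pair by prior × P(type-A child):
  I^A I^A × I^B i: posterior weight 2/3; P(next child type O) = 0.
  I^A i × I^B i: posterior weight 1/3; P(next child type O) = 1/4.
Weighted sum = 1/12.

1/12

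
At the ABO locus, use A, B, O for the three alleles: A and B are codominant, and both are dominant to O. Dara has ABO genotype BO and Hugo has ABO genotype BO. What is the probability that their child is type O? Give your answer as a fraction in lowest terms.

1/4

ABO cross BO × BO → offspring phenotypes: 1/4 O, 3/4 B.
So P(type O) = 1/4.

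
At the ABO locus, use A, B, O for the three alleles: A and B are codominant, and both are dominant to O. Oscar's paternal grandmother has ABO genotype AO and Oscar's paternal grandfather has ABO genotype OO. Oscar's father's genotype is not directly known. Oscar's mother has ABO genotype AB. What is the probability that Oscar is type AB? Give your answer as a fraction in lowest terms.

1/8

Oscar's father's ABO genotype from AO × OO: 1/2 AO, 1/2 OO.
Crossing each possibility with the mother AB and summing P(type AB): 1/2·1/4 + 1/2·0 = 1/8.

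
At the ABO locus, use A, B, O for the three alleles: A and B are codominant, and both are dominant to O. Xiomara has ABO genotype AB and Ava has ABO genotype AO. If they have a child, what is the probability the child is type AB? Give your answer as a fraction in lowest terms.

ABO cross AB × AO → offspring phenotypes: 1/2 A, 1/4 B, 1/4 AB.
So P(type AB) = 1/4.

1/4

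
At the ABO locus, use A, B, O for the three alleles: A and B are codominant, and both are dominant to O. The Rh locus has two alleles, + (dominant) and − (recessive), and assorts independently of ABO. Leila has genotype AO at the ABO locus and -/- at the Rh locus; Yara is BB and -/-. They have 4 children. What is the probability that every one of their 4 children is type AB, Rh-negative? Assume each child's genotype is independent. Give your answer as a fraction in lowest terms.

ABO cross AO × BB → 1/2 B, 1/2 AB.
Rh cross -/- × -/- → 1 Rh-; so P(type AB, Rh-negative) = 1/2 × 1 = 1/2 per child.
All 4 independent: (1/2)^4 = 1/16.

1/16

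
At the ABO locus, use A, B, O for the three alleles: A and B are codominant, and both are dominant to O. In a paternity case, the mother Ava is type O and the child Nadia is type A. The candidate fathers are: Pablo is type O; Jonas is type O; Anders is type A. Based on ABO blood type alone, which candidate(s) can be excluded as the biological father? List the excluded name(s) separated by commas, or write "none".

Pablo, Jonas

A candidate is excluded only if no genotype consistent with his phenotype could produce a type A child with a type O mother.
Pablo (type O): no genotype consistent with that phenotype can produce a type-A child with a type-O mother.
Jonas (type O): no genotype consistent with that phenotype can produce a type-A child with a type-O mother.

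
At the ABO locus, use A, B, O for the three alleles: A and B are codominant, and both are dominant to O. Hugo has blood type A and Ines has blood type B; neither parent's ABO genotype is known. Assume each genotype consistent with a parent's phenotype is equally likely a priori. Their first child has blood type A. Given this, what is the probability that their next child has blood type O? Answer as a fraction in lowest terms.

Possible genotypes: Hugo ∈ {AA, AO}; Ines ∈ {BB, BO}.
Weight each parental genotype pair by prior × P(type-A child):
  AA × BO: posterior weight 2/3; P(next child type O) = 0.
  AO × BO: posterior weight 1/3; P(next child type O) = 1/4.
Weighted sum = 1/12.

1/12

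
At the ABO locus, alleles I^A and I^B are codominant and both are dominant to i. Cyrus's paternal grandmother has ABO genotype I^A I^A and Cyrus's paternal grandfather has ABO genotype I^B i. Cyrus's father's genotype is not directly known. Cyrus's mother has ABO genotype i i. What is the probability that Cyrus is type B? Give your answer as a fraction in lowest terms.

1/4

Cyrus's father's ABO genotype from I^A I^A × I^B i: 1/2 I^A I^B, 1/2 I^A i.
Crossing each possibility with the mother i i and summing P(type B): 1/2·1/2 + 1/2·0 = 1/4.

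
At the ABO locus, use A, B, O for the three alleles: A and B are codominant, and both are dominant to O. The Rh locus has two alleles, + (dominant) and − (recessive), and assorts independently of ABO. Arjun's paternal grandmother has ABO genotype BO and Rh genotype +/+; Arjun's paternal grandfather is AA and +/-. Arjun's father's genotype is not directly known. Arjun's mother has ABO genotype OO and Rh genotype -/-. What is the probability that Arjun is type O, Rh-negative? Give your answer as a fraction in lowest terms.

Arjun's father's ABO genotype from BO × AA: 1/2 AB, 1/2 AO.
Crossing each possibility with the mother OO and summing P(type O): 1/2·0 + 1/2·1/2 = 1/4.
Similarly for Rh via the father's Rh distribution: P(Rh-) = 1/4.
Independent loci: 1/4 × 1/4 = 1/16.

1/16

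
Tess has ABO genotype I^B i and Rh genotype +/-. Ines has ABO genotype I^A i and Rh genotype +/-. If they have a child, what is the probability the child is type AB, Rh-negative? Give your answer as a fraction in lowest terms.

1/16

ABO cross I^B i × I^A i → offspring phenotypes: 1/4 O, 1/4 A, 1/4 B, 1/4 AB.
Rh cross +/- × +/- → 3/4 Rh+, 1/4 Rh-.
Independent loci: P(type AB, Rh-negative) = 1/4 × 1/4 = 1/16.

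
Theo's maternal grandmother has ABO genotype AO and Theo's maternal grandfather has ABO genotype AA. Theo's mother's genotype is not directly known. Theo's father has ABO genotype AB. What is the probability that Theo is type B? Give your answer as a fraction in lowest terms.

1/8

Theo's mother's ABO genotype from AO × AA: 1/2 AA, 1/2 AO.
Crossing each possibility with the father AB and summing P(type B): 1/2·0 + 1/2·1/4 = 1/8.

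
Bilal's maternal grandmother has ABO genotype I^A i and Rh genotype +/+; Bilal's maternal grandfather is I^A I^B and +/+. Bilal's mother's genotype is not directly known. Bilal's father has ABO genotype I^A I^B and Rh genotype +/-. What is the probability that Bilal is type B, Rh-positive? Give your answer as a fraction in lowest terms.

1/4

Bilal's mother's ABO genotype from I^A i × I^A I^B: 1/4 I^A I^A, 1/4 I^A I^B, 1/4 I^A i, 1/4 I^B i.
Crossing each possibility with the father I^A I^B and summing P(type B): 1/4·0 + 1/4·1/4 + 1/4·1/4 + 1/4·1/2 = 1/4.
Similarly for Rh via the mother's Rh distribution: P(Rh+) = 1.
Independent loci: 1/4 × 1 = 1/4.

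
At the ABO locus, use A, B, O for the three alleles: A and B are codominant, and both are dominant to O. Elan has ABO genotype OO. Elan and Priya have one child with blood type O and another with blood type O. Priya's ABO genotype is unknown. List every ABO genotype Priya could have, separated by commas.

AO, BO, OO

For each candidate genotype of Priya, check whether crossing it with OO can produce every observed child phenotype.
  AA → possible child types {A} ✗
  AB → possible child types {A, B} ✗
  AO → possible child types {O, A} ✓
  BB → possible child types {B} ✗
  BO → possible child types {O, B} ✓
  OO → possible child types {O} ✓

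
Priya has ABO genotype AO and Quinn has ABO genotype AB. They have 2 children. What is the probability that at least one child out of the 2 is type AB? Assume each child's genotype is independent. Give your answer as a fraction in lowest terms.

7/16

ABO cross AO × AB → 1/2 A, 1/4 B, 1/4 AB.
So P(type AB) = 1/4 per child.
P(none) = (3/4)^2 = 9/16; P(at least one) = 1 − 9/16 = 7/16.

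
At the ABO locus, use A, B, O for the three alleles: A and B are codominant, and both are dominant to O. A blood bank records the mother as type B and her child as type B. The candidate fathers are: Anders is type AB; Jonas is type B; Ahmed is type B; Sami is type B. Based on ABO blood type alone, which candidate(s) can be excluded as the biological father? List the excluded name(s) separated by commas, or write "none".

A candidate is excluded only if no genotype consistent with his phenotype could produce a type B child with a type B mother.
Every candidate has at least one consistent genotype combination, so none can be excluded.

none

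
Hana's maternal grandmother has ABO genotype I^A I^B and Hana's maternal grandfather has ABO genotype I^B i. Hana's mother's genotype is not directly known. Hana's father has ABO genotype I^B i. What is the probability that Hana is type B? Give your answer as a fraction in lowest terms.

5/8

Hana's mother's ABO genotype from I^A I^B × I^B i: 1/4 I^A I^B, 1/4 I^A i, 1/4 I^B I^B, 1/4 I^B i.
Crossing each possibility with the father I^B i and summing P(type B): 1/4·1/2 + 1/4·1/4 + 1/4·1 + 1/4·3/4 = 5/8.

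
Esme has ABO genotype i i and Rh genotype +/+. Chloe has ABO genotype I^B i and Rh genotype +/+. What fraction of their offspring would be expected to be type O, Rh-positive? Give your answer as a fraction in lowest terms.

1/2

ABO cross i i × I^B i → offspring phenotypes: 1/2 O, 1/2 B.
Rh cross +/+ × +/+ → 1 Rh+.
Independent loci: P(type O, Rh-positive) = 1/2 × 1 = 1/2.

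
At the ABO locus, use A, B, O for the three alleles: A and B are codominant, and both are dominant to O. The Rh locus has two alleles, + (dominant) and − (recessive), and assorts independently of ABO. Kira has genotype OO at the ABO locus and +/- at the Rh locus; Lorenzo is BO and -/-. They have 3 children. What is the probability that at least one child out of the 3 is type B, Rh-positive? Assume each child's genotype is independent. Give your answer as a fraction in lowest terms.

37/64

ABO cross OO × BO → 1/2 O, 1/2 B.
Rh cross +/- × -/- → 1/2 Rh+, 1/2 Rh-; so P(type B, Rh-positive) = 1/2 × 1/2 = 1/4 per child.
P(none) = (3/4)^3 = 27/64; P(at least one) = 1 − 27/64 = 37/64.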